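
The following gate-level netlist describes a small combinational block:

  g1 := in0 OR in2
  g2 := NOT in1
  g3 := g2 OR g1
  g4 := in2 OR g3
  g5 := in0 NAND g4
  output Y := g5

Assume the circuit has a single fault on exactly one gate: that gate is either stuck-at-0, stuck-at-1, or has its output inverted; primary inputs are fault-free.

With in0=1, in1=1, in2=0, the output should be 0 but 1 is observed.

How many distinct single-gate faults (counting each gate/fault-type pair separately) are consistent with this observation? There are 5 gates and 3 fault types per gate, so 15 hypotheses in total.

8

Fault-free: g1=1, g2=0, g3=1, g4=1, g5=0 → 0. Observed 1.
  g1: stuck-at-0, inverted output ✓; others ✗
  g2: none of the 3 fault types match ✗
  g3: stuck-at-0, inverted output ✓; others ✗
  g4: stuck-at-0, inverted output ✓; others ✗
  g5: stuck-at-1, inverted output ✓; others ✗
Consistent faults: {g1 stuck-at-0, g1 inverted output, g3 stuck-at-0, g3 inverted output, g4 stuck-at-0, g4 inverted output, g5 stuck-at-1, g5 inverted output} — 8 in all.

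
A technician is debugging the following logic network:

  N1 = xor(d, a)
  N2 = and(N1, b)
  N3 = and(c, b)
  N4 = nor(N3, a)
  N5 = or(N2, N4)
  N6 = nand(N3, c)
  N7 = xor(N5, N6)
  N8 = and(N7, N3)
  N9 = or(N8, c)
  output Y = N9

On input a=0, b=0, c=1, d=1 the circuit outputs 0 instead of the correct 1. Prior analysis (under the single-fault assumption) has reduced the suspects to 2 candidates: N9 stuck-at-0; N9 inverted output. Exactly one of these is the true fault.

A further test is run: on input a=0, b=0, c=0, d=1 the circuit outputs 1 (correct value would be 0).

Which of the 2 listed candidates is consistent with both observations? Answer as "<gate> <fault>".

Evaluate each candidate on input a=0, b=0, c=0, d=1:
  N9 stuck-at-0: N1=1, N2=0, N3=0, N4=1, N5=1, N6=1, N7=0, N8=0, N9=0 [stuck-at-0] → 0 — eliminated
  N9 inverted output: N1=1, N2=0, N3=0, N4=1, N5=1, N6=1, N7=0, N8=0, N9=1 [inverted output] → 1 — matches
Only N9 inverted output reproduces the observed 1.

N9 inverted output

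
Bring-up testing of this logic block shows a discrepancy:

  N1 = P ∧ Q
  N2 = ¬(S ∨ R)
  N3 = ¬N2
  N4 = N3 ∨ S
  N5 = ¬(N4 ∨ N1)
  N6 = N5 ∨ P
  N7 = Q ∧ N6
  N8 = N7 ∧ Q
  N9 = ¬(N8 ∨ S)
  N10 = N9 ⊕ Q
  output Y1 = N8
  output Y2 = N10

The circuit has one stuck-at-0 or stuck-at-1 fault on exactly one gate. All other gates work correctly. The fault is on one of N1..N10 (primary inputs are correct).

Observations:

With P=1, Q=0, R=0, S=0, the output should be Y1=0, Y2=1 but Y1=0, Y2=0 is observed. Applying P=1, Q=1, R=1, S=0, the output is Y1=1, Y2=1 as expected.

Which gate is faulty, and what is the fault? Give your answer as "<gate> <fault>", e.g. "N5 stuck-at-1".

N9 stuck-at-0

Fault-free values for test 1 (P=1, Q=0, R=0, S=0): N1=0, N2=1, N3=0, N4=0, N5=1, N6=1, N7=0, N8=0, N9=1, N10=1, giving Y1=0, Y2=1. Observed Y1=0, Y2=0.
Test 1: faults giving observed Y1=0, Y2=0 are {N9 stuck-at-0, N10 stuck-at-0}.
Test 2 (P=1, Q=1, R=1, S=0): fault-free N1=1, N2=0, N3=1, N4=1, N5=0, N6=1, N7=1, N8=1, N9=0, N10=1 → Y1=1, Y2=1; observed Y1=1, Y2=1. Eliminates N10 stuck-at-0.
Only N9 stuck-at-0 is consistent with every test.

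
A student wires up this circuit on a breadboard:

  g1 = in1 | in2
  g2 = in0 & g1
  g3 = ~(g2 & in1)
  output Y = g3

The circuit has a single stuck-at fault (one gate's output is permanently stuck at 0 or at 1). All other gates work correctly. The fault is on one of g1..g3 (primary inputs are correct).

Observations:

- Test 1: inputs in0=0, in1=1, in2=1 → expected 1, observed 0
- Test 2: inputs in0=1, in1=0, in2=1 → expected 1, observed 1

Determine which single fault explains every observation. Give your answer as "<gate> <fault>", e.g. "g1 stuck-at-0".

Fault-free values for test 1 (in0=0, in1=1, in2=1): g1=1, g2=0, g3=1, giving Y=1. Observed 0.
Test 1: faults giving observed 0 are {g2 stuck-at-1, g3 stuck-at-0}.
Test 2 (in0=1, in1=0, in2=1): fault-free g1=1, g2=1, g3=1 → 1; observed 1. Eliminates g3 stuck-at-0.
Only g2 stuck-at-1 is consistent with every test.

g2 stuck-at-1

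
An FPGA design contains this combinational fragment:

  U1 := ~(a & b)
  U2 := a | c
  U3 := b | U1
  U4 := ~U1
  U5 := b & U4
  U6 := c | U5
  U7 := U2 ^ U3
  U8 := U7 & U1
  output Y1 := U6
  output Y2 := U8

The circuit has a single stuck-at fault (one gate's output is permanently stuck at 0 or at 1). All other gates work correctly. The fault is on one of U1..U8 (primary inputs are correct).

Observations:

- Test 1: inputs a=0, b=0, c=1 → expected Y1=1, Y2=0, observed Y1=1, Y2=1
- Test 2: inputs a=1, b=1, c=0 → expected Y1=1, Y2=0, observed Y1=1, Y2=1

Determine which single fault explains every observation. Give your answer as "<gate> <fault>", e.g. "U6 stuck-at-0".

Fault-free values for test 1 (a=0, b=0, c=1): U1=1, U2=1, U3=1, U4=0, U5=0, U6=1, U7=0, U8=0, giving Y1=1, Y2=0. Observed Y1=1, Y2=1.
Test 1: faults giving observed Y1=1, Y2=1 are {U2 stuck-at-0, U3 stuck-at-0, U7 stuck-at-1, U8 stuck-at-1}.
Test 2 (a=1, b=1, c=0): fault-free U1=0, U2=1, U3=1, U4=1, U5=1, U6=1, U7=0, U8=0 → Y1=1, Y2=0; observed Y1=1, Y2=1. Eliminates U2 stuck-at-0, U3 stuck-at-0, U7 stuck-at-1.
Only U8 stuck-at-1 is consistent with every test.

U8 stuck-at-1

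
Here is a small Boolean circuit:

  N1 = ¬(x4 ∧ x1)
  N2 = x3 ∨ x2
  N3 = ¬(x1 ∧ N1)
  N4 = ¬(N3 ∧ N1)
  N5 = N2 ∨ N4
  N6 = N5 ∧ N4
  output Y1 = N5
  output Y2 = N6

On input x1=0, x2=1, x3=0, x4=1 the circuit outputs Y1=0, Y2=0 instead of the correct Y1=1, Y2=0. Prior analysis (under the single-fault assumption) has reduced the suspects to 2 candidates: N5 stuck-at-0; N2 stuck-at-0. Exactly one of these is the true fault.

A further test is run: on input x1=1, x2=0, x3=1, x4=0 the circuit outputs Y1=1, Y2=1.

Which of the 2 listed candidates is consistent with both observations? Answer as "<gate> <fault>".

N2 stuck-at-0

Evaluate each candidate on input x1=1, x2=0, x3=1, x4=0:
  N5 stuck-at-0: N1=1, N2=1, N3=0, N4=1, N5=0 [stuck-at-0], N6=0 → Y1=0, Y2=0 — eliminated
  N2 stuck-at-0: N1=1, N2=0 [stuck-at-0], N3=0, N4=1, N5=1, N6=1 → Y1=1, Y2=1 — matches
Only N2 stuck-at-0 reproduces the observed Y1=1, Y2=1.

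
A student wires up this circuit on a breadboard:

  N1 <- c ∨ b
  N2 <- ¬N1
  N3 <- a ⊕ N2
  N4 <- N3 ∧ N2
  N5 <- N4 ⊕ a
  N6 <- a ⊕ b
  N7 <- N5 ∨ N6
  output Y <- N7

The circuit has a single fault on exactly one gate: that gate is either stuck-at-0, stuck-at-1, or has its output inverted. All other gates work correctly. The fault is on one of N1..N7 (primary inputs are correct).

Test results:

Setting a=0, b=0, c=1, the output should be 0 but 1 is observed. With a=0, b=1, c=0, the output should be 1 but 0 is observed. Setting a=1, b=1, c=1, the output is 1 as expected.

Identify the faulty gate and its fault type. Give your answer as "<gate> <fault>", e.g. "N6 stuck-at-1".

N6 inverted output

Fault-free values for test 1 (a=0, b=0, c=1): N1=1, N2=0, N3=0, N4=0, N5=0, N6=0, N7=0, giving Y=0. Observed 1.
Test 1: faults giving observed 1 are {N1 stuck-at-0, N1 inverted output, N2 stuck-at-1, N2 inverted output, N4 stuck-at-1, N4 inverted output, N5 stuck-at-1, N5 inverted output, N6 stuck-at-1, N6 inverted output, N7 stuck-at-1, N7 inverted output}.
Test 2 (a=0, b=1, c=0): fault-free N1=1, N2=0, N3=0, N4=0, N5=0, N6=1, N7=1 → 1; observed 0. Eliminates N1 stuck-at-0, N1 inverted output, N2 stuck-at-1, N2 inverted output, N4 stuck-at-1, N4 inverted output, N5 stuck-at-1, N5 inverted output, N6 stuck-at-1, N7 stuck-at-1.
Test 3 (a=1, b=1, c=1): fault-free N1=1, N2=0, N3=1, N4=0, N5=1, N6=0, N7=1 → 1; observed 1. Eliminates N7 inverted output.
Only N6 inverted output is consistent with every test.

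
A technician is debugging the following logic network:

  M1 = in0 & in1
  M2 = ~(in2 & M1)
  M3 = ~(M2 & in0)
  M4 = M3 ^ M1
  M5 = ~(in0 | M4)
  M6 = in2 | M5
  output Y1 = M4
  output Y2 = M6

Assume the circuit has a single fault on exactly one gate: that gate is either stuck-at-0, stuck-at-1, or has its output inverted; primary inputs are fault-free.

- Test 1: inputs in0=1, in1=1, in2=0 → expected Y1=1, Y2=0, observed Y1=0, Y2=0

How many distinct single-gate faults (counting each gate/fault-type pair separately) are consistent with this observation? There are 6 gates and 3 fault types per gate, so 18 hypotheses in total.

Fault-free: M1=1, M2=1, M3=0, M4=1, M5=0, M6=0 → Y1=1, Y2=0. Observed Y1=0, Y2=0.
  M1: stuck-at-0, inverted output ✓; others ✗
  M2: stuck-at-0, inverted output ✓; others ✗
  M3: stuck-at-1, inverted output ✓; others ✗
  M4: stuck-at-0, inverted output ✓; others ✗
  M5: none of the 3 fault types match ✗
  M6: none of the 3 fault types match ✗
Consistent faults: {M1 stuck-at-0, M1 inverted output, M2 stuck-at-0, M2 inverted output, M3 stuck-at-1, M3 inverted output, M4 stuck-at-0, M4 inverted output} — 8 in all.

8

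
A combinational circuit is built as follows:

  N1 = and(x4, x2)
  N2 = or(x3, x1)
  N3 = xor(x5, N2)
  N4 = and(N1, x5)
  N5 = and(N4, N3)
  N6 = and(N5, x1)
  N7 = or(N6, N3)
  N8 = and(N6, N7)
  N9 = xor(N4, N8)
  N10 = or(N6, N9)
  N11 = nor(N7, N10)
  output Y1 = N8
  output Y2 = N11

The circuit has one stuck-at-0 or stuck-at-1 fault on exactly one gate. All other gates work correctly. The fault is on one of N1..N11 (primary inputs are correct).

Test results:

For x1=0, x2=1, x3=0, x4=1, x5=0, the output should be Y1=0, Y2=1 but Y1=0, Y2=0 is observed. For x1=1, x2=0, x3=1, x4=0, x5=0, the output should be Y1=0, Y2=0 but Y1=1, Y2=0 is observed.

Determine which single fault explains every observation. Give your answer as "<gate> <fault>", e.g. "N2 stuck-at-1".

N4 stuck-at-1

Fault-free values for test 1 (x1=0, x2=1, x3=0, x4=1, x5=0): N1=1, N2=0, N3=0, N4=0, N5=0, N6=0, N7=0, N8=0, N9=0, N10=0, N11=1, giving Y1=0, Y2=1. Observed Y1=0, Y2=0.
Test 1: faults giving observed Y1=0, Y2=0 are {N2 stuck-at-1, N3 stuck-at-1, N4 stuck-at-1, N7 stuck-at-1, N9 stuck-at-1, N10 stuck-at-1, N11 stuck-at-0}.
Test 2 (x1=1, x2=0, x3=1, x4=0, x5=0): fault-free N1=0, N2=1, N3=1, N4=0, N5=0, N6=0, N7=1, N8=0, N9=0, N10=0, N11=0 → Y1=0, Y2=0; observed Y1=1, Y2=0. Eliminates N2 stuck-at-1, N3 stuck-at-1, N7 stuck-at-1, N9 stuck-at-1, N10 stuck-at-1, N11 stuck-at-0.
Only N4 stuck-at-1 is consistent with every test.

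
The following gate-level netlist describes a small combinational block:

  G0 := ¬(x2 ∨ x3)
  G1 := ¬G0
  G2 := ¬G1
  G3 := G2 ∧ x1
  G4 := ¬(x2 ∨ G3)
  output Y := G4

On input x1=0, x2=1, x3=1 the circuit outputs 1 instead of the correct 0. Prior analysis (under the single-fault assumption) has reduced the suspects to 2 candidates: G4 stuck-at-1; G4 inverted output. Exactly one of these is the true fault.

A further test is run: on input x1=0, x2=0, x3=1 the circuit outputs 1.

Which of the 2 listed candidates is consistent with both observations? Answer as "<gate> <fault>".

G4 stuck-at-1

Evaluate each candidate on input x1=0, x2=0, x3=1:
  G4 stuck-at-1: G0=0, G1=1, G2=0, G3=0, G4=1 [stuck-at-1] → 1 — matches
  G4 inverted output: G0=0, G1=1, G2=0, G3=0, G4=0 [inverted output] → 0 — eliminated
Only G4 stuck-at-1 reproduces the observed 1.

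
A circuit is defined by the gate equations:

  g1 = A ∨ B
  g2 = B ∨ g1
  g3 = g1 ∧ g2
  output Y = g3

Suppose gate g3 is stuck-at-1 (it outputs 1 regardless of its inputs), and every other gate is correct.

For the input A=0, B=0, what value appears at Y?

Propagate with g3 forced: g1=0, g2=0, g3=1 [stuck-at-1].
So Y = 1. (Without the fault it would be 0.)

1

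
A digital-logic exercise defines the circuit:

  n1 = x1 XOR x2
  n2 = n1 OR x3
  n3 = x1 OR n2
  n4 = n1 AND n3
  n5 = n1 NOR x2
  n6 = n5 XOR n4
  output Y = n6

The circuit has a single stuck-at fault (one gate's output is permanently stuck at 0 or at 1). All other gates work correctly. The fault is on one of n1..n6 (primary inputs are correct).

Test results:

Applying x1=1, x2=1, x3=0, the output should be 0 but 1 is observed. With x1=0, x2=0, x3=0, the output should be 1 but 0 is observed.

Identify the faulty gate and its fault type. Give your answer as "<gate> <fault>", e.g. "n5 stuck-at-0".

n4 stuck-at-1

Fault-free values for test 1 (x1=1, x2=1, x3=0): n1=0, n2=0, n3=1, n4=0, n5=0, n6=0, giving Y=0. Observed 1.
Test 1: faults giving observed 1 are {n1 stuck-at-1, n4 stuck-at-1, n5 stuck-at-1, n6 stuck-at-1}.
Test 2 (x1=0, x2=0, x3=0): fault-free n1=0, n2=0, n3=0, n4=0, n5=1, n6=1 → 1; observed 0. Eliminates n1 stuck-at-1, n5 stuck-at-1, n6 stuck-at-1.
Only n4 stuck-at-1 is consistent with every test.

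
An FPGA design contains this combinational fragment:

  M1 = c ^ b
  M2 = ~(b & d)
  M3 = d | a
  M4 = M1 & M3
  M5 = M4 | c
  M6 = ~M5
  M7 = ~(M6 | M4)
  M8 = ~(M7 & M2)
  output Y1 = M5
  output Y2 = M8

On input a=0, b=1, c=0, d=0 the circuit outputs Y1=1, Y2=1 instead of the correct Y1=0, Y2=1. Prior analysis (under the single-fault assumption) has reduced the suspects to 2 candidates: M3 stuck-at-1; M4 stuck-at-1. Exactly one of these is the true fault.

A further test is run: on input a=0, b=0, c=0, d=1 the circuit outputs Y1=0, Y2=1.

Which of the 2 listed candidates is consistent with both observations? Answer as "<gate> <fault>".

Evaluate each candidate on input a=0, b=0, c=0, d=1:
  M3 stuck-at-1: M1=0, M2=1, M3=1 [stuck-at-1], M4=0, M5=0, M6=1, M7=0, M8=1 → Y1=0, Y2=1 — matches
  M4 stuck-at-1: M1=0, M2=1, M3=1, M4=1 [stuck-at-1], M5=1, M6=0, M7=0, M8=1 → Y1=1, Y2=1 — eliminated
Only M3 stuck-at-1 reproduces the observed Y1=0, Y2=1.

M3 stuck-at-1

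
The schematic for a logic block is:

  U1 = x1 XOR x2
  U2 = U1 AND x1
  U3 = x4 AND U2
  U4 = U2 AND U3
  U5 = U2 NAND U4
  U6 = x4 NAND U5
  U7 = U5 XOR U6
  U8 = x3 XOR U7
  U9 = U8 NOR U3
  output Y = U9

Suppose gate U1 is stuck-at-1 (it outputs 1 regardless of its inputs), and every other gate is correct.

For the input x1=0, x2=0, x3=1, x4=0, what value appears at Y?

0

Propagate with U1 forced: U1=1 [stuck-at-1], U2=0, U3=0, U4=0, U5=1, U6=1, U7=0, U8=1, U9=0.
So Y = 0. (Same as the fault-free value — the fault is masked on this input.)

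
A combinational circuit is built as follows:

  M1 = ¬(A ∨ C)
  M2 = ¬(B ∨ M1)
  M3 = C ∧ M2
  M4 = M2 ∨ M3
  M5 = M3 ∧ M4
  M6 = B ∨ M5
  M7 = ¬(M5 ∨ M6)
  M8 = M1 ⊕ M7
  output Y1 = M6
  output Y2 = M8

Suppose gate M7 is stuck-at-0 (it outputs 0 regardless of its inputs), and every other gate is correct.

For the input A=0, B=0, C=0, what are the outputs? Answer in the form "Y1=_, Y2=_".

Propagate with M7 forced: M1=1, M2=0, M3=0, M4=0, M5=0, M6=0, M7=0 [stuck-at-0], M8=1.
So the outputs are Y1=0, Y2=1. (Without the fault they would be Y1=0, Y2=0.)

Y1=0, Y2=1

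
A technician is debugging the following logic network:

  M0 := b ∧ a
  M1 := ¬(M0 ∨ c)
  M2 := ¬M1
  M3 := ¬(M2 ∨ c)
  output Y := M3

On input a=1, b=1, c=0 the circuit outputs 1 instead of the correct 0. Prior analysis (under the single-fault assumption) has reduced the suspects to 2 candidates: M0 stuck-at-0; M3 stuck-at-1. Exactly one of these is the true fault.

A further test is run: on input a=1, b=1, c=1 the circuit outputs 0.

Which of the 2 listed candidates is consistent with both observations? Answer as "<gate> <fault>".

Evaluate each candidate on input a=1, b=1, c=1:
  M0 stuck-at-0: M0=0 [stuck-at-0], M1=0, M2=1, M3=0 → 0 — matches
  M3 stuck-at-1: M0=1, M1=0, M2=1, M3=1 [stuck-at-1] → 1 — eliminated
Only M0 stuck-at-0 reproduces the observed 0.

M0 stuck-at-0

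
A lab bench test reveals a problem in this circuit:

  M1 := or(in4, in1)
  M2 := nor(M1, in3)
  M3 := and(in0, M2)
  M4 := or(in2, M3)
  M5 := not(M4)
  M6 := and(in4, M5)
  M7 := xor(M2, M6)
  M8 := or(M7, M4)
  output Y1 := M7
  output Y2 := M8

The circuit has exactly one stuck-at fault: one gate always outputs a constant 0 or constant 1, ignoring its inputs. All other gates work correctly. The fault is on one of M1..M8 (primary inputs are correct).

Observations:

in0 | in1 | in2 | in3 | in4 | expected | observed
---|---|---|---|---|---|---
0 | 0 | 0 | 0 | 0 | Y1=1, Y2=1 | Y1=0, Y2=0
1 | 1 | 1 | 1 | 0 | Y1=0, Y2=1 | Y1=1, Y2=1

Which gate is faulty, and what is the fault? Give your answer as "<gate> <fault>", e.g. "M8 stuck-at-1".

M6 stuck-at-1

Fault-free values for test 1 (in0=0, in1=0, in2=0, in3=0, in4=0): M1=0, M2=1, M3=0, M4=0, M5=1, M6=0, M7=1, M8=1, giving Y1=1, Y2=1. Observed Y1=0, Y2=0.
Test 1: faults giving observed Y1=0, Y2=0 are {M1 stuck-at-1, M2 stuck-at-0, M6 stuck-at-1, M7 stuck-at-0}.
Test 2 (in0=1, in1=1, in2=1, in3=1, in4=0): fault-free M1=1, M2=0, M3=0, M4=1, M5=0, M6=0, M7=0, M8=1 → Y1=0, Y2=1; observed Y1=1, Y2=1. Eliminates M1 stuck-at-1, M2 stuck-at-0, M7 stuck-at-0.
Only M6 stuck-at-1 is consistent with every test.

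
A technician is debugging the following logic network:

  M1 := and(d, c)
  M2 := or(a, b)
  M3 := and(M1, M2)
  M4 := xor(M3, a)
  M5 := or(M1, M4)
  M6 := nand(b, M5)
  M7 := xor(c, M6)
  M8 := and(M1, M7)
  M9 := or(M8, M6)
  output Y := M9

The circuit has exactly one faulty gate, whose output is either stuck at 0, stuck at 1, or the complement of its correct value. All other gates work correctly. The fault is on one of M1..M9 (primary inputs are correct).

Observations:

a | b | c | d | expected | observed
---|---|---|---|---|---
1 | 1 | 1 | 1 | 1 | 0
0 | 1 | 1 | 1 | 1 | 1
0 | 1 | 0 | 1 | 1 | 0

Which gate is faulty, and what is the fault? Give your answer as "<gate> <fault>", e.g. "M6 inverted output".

Fault-free values for test 1 (a=1, b=1, c=1, d=1): M1=1, M2=1, M3=1, M4=0, M5=1, M6=0, M7=1, M8=1, M9=1, giving Y=1. Observed 0.
Test 1: faults giving observed 0 are {M1 stuck-at-0, M1 inverted output, M7 stuck-at-0, M7 inverted output, M8 stuck-at-0, M8 inverted output, M9 stuck-at-0, M9 inverted output}.
Test 2 (a=0, b=1, c=1, d=1): fault-free M1=1, M2=1, M3=1, M4=1, M5=1, M6=0, M7=1, M8=1, M9=1 → 1; observed 1. Eliminates M7 stuck-at-0, M7 inverted output, M8 stuck-at-0, M8 inverted output, M9 stuck-at-0, M9 inverted output.
Test 3 (a=0, b=1, c=0, d=1): fault-free M1=0, M2=1, M3=0, M4=0, M5=0, M6=1, M7=1, M8=0, M9=1 → 1; observed 0. Eliminates M1 stuck-at-0.
Only M1 inverted output is consistent with every test.

M1 inverted output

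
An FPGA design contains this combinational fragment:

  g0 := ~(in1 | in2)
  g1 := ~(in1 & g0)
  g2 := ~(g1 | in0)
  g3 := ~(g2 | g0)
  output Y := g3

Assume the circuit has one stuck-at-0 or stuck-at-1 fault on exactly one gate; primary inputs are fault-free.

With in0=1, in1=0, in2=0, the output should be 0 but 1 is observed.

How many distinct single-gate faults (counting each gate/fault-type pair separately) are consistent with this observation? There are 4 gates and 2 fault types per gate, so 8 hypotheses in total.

Fault-free: g0=1, g1=1, g2=0, g3=0 → 0. Observed 1.
  g0 stuck-at-0: output 1 ✓
  g0 stuck-at-1: output 0 ✗
  g1 stuck-at-0: output 0 ✗
  g1 stuck-at-1: output 0 ✗
  g2 stuck-at-0: output 0 ✗
  g2 stuck-at-1: output 0 ✗
  g3 stuck-at-0: output 0 ✗
  g3 stuck-at-1: output 1 ✓
Consistent faults: {g0 stuck-at-0, g3 stuck-at-1} — 2 in all.

2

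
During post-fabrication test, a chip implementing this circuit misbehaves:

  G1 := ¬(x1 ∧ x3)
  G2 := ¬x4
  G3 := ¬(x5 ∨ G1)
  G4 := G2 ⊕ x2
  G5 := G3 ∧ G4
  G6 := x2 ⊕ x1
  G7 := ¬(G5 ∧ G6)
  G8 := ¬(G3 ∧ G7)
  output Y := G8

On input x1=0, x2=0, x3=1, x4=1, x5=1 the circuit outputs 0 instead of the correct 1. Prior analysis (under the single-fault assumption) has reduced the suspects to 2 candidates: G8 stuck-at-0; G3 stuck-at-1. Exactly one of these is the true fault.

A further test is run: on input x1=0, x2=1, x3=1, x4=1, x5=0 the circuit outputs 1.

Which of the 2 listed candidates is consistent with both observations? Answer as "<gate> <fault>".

G3 stuck-at-1

Evaluate each candidate on input x1=0, x2=1, x3=1, x4=1, x5=0:
  G8 stuck-at-0: G1=1, G2=0, G3=0, G4=1, G5=0, G6=1, G7=1, G8=0 [stuck-at-0] → 0 — eliminated
  G3 stuck-at-1: G1=1, G2=0, G3=1 [stuck-at-1], G4=1, G5=1, G6=1, G7=0, G8=1 → 1 — matches
Only G3 stuck-at-1 reproduces the observed 1.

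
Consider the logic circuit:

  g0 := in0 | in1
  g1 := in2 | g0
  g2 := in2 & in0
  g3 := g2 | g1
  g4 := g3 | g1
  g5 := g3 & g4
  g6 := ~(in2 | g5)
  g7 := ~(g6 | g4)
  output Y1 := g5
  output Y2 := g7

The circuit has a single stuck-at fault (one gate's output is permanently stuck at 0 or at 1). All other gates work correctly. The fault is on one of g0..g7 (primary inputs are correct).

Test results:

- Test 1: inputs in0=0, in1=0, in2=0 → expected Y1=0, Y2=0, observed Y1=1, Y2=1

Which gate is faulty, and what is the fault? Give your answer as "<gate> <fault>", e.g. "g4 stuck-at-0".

g5 stuck-at-1

Fault-free values for test 1 (in0=0, in1=0, in2=0): g0=0, g1=0, g2=0, g3=0, g4=0, g5=0, g6=1, g7=0, giving Y1=0, Y2=0. Observed Y1=1, Y2=1.
Test 1: faults giving observed Y1=1, Y2=1 are {g5 stuck-at-1}.
Only g5 stuck-at-1 is consistent with every test.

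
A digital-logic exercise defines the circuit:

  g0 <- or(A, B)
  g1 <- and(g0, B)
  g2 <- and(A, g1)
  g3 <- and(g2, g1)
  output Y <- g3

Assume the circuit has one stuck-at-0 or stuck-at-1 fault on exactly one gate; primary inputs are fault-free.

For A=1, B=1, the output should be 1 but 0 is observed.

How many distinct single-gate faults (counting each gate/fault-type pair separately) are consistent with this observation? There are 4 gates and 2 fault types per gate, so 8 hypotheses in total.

Fault-free: g0=1, g1=1, g2=1, g3=1 → 1. Observed 0.
  g0 stuck-at-0: output 0 ✓
  g0 stuck-at-1: output 1 ✗
  g1 stuck-at-0: output 0 ✓
  g1 stuck-at-1: output 1 ✗
  g2 stuck-at-0: output 0 ✓
  g2 stuck-at-1: output 1 ✗
  g3 stuck-at-0: output 0 ✓
  g3 stuck-at-1: output 1 ✗
Consistent faults: {g0 stuck-at-0, g1 stuck-at-0, g2 stuck-at-0, g3 stuck-at-0} — 4 in all.

4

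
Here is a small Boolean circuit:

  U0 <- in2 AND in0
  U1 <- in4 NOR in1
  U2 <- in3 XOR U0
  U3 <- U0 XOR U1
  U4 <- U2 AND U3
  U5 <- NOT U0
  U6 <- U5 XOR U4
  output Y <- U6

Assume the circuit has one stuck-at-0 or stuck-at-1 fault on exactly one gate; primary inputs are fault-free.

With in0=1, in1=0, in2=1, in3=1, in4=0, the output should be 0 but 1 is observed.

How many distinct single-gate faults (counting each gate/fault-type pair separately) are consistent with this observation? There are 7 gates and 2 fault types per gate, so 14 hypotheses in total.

Fault-free: U0=1, U1=1, U2=0, U3=0, U4=0, U5=0, U6=0 → 0. Observed 1.
  U0 stuck-at-0: output 0 ✗
  U0 stuck-at-1: output 0 ✗
  U1 stuck-at-0: output 0 ✗
  U1 stuck-at-1: output 0 ✗
  U2 stuck-at-0: output 0 ✗
  U2 stuck-at-1: output 0 ✗
  U3 stuck-at-0: output 0 ✗
  U3 stuck-at-1: output 0 ✗
  U4 stuck-at-0: output 0 ✗
  U4 stuck-at-1: output 1 ✓
  U5 stuck-at-0: output 0 ✗
  U5 stuck-at-1: output 1 ✓
  U6 stuck-at-0: output 0 ✗
  U6 stuck-at-1: output 1 ✓
Consistent faults: {U4 stuck-at-1, U5 stuck-at-1, U6 stuck-at-1} — 3 in all.

3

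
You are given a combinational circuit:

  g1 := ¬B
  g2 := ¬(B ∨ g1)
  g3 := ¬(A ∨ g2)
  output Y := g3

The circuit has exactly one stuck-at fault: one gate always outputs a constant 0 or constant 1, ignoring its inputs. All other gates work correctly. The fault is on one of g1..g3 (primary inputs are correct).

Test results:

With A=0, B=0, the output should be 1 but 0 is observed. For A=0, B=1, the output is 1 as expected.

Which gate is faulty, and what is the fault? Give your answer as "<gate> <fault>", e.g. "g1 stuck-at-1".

g1 stuck-at-0

Fault-free values for test 1 (A=0, B=0): g1=1, g2=0, g3=1, giving Y=1. Observed 0.
Test 1: faults giving observed 0 are {g1 stuck-at-0, g2 stuck-at-1, g3 stuck-at-0}.
Test 2 (A=0, B=1): fault-free g1=0, g2=0, g3=1 → 1; observed 1. Eliminates g2 stuck-at-1, g3 stuck-at-0.
Only g1 stuck-at-0 is consistent with every test.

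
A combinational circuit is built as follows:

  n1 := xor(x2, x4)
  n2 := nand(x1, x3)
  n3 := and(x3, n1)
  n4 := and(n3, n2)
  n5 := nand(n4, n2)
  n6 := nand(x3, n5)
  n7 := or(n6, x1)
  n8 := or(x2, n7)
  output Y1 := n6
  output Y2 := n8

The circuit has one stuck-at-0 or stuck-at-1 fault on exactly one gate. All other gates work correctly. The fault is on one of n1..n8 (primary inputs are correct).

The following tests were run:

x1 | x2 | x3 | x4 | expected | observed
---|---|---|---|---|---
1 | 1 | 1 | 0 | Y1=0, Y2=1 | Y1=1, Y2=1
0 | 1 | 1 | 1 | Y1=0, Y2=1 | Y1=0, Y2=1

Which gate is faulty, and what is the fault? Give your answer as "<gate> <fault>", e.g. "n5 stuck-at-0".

n2 stuck-at-1

Fault-free values for test 1 (x1=1, x2=1, x3=1, x4=0): n1=1, n2=0, n3=1, n4=0, n5=1, n6=0, n7=1, n8=1, giving Y1=0, Y2=1. Observed Y1=1, Y2=1.
Test 1: faults giving observed Y1=1, Y2=1 are {n2 stuck-at-1, n5 stuck-at-0, n6 stuck-at-1}.
Test 2 (x1=0, x2=1, x3=1, x4=1): fault-free n1=0, n2=1, n3=0, n4=0, n5=1, n6=0, n7=0, n8=1 → Y1=0, Y2=1; observed Y1=0, Y2=1. Eliminates n5 stuck-at-0, n6 stuck-at-1.
Only n2 stuck-at-1 is consistent with every test.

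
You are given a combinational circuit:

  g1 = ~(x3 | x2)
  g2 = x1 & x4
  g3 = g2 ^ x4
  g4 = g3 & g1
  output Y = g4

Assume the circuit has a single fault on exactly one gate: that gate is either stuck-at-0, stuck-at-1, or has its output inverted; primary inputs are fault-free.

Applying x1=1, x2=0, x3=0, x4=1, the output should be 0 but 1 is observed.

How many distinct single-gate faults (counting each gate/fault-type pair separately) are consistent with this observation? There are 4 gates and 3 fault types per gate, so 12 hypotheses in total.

6

Fault-free: g1=1, g2=1, g3=0, g4=0 → 0. Observed 1.
  g1 stuck-at-0: output 0 ✗
  g1 stuck-at-1: output 0 ✗
  g1 inverted output: output 0 ✗
  g2 stuck-at-0: output 1 ✓
  g2 stuck-at-1: output 0 ✗
  g2 inverted output: output 1 ✓
  g3 stuck-at-0: output 0 ✗
  g3 stuck-at-1: output 1 ✓
  g3 inverted output: output 1 ✓
  g4 stuck-at-0: output 0 ✗
  g4 stuck-at-1: output 1 ✓
  g4 inverted output: output 1 ✓
Consistent faults: {g2 stuck-at-0, g2 inverted output, g3 stuck-at-1, g3 inverted output, g4 stuck-at-1, g4 inverted output} — 6 in all.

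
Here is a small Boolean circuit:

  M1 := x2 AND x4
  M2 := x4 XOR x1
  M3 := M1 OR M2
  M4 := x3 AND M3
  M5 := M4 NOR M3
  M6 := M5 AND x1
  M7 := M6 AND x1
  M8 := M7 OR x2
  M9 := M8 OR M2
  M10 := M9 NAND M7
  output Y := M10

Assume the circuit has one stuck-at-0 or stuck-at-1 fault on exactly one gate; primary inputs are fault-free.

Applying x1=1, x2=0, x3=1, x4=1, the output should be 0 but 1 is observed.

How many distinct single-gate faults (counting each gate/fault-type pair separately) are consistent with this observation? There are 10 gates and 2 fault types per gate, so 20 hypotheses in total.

10

Fault-free: M1=0, M2=0, M3=0, M4=0, M5=1, M6=1, M7=1, M8=1, M9=1, M10=0 → 0. Observed 1.
  M1: stuck-at-1 ✓; others ✗
  M2: stuck-at-1 ✓; others ✗
  M3: stuck-at-1 ✓; others ✗
  M4: stuck-at-1 ✓; others ✗
  M5: stuck-at-0 ✓; others ✗
  M6: stuck-at-0 ✓; others ✗
  M7: stuck-at-0 ✓; others ✗
  M8: stuck-at-0 ✓; others ✗
  M9: stuck-at-0 ✓; others ✗
  M10: stuck-at-1 ✓; others ✗
Consistent faults: {M1 stuck-at-1, M2 stuck-at-1, M3 stuck-at-1, M4 stuck-at-1, M5 stuck-at-0, M6 stuck-at-0, M7 stuck-at-0, M8 stuck-at-0, M9 stuck-at-0, M10 stuck-at-1} — 10 in all.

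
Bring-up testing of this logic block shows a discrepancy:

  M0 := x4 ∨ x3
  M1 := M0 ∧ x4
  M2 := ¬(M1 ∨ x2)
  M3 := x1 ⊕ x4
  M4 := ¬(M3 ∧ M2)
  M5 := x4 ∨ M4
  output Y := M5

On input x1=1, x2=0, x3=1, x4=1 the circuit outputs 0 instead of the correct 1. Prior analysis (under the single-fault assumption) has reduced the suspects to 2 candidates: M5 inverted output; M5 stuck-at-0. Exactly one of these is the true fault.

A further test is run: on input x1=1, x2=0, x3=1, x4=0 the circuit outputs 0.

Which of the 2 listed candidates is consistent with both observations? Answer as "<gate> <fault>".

Evaluate each candidate on input x1=1, x2=0, x3=1, x4=0:
  M5 inverted output: M0=1, M1=0, M2=1, M3=1, M4=0, M5=1 [inverted output] → 1 — eliminated
  M5 stuck-at-0: M0=1, M1=0, M2=1, M3=1, M4=0, M5=0 [stuck-at-0] → 0 — matches
Only M5 stuck-at-0 reproduces the observed 0.

M5 stuck-at-0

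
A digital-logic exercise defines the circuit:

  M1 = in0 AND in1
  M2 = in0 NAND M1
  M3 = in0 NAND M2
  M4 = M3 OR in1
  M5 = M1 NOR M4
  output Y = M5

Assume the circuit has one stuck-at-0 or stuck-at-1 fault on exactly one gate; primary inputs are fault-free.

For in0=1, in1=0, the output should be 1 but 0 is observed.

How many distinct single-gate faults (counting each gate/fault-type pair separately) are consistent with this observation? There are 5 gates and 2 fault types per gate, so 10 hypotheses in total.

5

Fault-free: M1=0, M2=1, M3=0, M4=0, M5=1 → 1. Observed 0.
  M1 stuck-at-0: output 1 ✗
  M1 stuck-at-1: output 0 ✓
  M2 stuck-at-0: output 0 ✓
  M2 stuck-at-1: output 1 ✗
  M3 stuck-at-0: output 1 ✗
  M3 stuck-at-1: output 0 ✓
  M4 stuck-at-0: output 1 ✗
  M4 stuck-at-1: output 0 ✓
  M5 stuck-at-0: output 0 ✓
  M5 stuck-at-1: output 1 ✗
Consistent faults: {M1 stuck-at-1, M2 stuck-at-0, M3 stuck-at-1, M4 stuck-at-1, M5 stuck-at-0} — 5 in all.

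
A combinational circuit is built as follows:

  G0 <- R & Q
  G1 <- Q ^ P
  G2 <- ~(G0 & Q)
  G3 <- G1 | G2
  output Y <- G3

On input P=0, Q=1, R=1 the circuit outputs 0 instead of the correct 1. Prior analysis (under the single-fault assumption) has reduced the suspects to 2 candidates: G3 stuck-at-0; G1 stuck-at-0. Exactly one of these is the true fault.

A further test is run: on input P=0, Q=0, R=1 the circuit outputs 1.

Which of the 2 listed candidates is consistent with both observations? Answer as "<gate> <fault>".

Evaluate each candidate on input P=0, Q=0, R=1:
  G3 stuck-at-0: G0=0, G1=0, G2=1, G3=0 [stuck-at-0] → 0 — eliminated
  G1 stuck-at-0: G0=0, G1=0 [stuck-at-0], G2=1, G3=1 → 1 — matches
Only G1 stuck-at-0 reproduces the observed 1.

G1 stuck-at-0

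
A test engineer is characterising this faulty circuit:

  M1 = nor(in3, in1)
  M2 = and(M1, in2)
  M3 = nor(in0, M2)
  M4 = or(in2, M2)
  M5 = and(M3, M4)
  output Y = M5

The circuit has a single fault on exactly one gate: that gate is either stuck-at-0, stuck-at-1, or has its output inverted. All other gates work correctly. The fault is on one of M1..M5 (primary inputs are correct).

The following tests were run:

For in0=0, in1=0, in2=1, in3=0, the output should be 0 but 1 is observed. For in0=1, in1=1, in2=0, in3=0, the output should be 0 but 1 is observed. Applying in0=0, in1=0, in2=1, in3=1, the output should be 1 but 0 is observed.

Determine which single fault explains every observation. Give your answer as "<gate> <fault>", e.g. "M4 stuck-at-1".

Fault-free values for test 1 (in0=0, in1=0, in2=1, in3=0): M1=1, M2=1, M3=0, M4=1, M5=0, giving Y=0. Observed 1.
Test 1: faults giving observed 1 are {M1 stuck-at-0, M1 inverted output, M2 stuck-at-0, M2 inverted output, M3 stuck-at-1, M3 inverted output, M5 stuck-at-1, M5 inverted output}.
Test 2 (in0=1, in1=1, in2=0, in3=0): fault-free M1=0, M2=0, M3=0, M4=0, M5=0 → 0; observed 1. Eliminates M1 stuck-at-0, M1 inverted output, M2 stuck-at-0, M2 inverted output, M3 stuck-at-1, M3 inverted output.
Test 3 (in0=0, in1=0, in2=1, in3=1): fault-free M1=0, M2=0, M3=1, M4=1, M5=1 → 1; observed 0. Eliminates M5 stuck-at-1.
Only M5 inverted output is consistent with every test.

M5 inverted output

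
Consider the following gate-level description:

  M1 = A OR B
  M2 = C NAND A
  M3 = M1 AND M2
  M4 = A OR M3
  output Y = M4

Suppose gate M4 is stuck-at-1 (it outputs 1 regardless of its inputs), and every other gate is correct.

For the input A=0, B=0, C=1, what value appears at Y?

Propagate with M4 forced: M1=0, M2=1, M3=0, M4=1 [stuck-at-1].
So Y = 1. (Without the fault it would be 0.)

1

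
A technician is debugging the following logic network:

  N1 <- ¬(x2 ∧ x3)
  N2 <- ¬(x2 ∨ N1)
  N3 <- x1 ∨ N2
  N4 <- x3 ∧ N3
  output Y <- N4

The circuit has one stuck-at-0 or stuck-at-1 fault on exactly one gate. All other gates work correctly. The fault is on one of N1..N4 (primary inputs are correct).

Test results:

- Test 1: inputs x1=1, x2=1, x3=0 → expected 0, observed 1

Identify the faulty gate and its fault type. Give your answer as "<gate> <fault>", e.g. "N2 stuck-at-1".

N4 stuck-at-1

Fault-free values for test 1 (x1=1, x2=1, x3=0): N1=1, N2=0, N3=1, N4=0, giving Y=0. Observed 1.
Test 1: faults giving observed 1 are {N4 stuck-at-1}.
Only N4 stuck-at-1 is consistent with every test.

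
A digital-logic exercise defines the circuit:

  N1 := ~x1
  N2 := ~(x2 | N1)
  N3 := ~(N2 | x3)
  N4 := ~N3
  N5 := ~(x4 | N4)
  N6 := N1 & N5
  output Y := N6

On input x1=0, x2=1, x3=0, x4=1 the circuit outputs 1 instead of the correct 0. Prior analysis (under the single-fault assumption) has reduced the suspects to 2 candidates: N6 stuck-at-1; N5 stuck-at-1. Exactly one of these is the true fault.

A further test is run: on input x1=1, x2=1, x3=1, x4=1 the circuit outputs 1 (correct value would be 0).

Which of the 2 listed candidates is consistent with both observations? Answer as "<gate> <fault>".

N6 stuck-at-1

Evaluate each candidate on input x1=1, x2=1, x3=1, x4=1:
  N6 stuck-at-1: N1=0, N2=0, N3=0, N4=1, N5=0, N6=1 [stuck-at-1] → 1 — matches
  N5 stuck-at-1: N1=0, N2=0, N3=0, N4=1, N5=1 [stuck-at-1], N6=0 → 0 — eliminated
Only N6 stuck-at-1 reproduces the observed 1.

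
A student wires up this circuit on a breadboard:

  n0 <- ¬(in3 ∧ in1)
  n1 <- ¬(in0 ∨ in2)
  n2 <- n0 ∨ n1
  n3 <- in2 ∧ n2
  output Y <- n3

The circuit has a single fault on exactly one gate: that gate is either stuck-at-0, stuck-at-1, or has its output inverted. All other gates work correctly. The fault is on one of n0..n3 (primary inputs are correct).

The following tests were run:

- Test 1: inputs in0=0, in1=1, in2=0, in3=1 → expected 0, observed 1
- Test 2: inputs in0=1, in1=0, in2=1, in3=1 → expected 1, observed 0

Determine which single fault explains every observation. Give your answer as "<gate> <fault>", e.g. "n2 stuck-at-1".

n3 inverted output

Fault-free values for test 1 (in0=0, in1=1, in2=0, in3=1): n0=0, n1=1, n2=1, n3=0, giving Y=0. Observed 1.
Test 1: faults giving observed 1 are {n3 stuck-at-1, n3 inverted output}.
Test 2 (in0=1, in1=0, in2=1, in3=1): fault-free n0=1, n1=0, n2=1, n3=1 → 1; observed 0. Eliminates n3 stuck-at-1.
Only n3 inverted output is consistent with every test.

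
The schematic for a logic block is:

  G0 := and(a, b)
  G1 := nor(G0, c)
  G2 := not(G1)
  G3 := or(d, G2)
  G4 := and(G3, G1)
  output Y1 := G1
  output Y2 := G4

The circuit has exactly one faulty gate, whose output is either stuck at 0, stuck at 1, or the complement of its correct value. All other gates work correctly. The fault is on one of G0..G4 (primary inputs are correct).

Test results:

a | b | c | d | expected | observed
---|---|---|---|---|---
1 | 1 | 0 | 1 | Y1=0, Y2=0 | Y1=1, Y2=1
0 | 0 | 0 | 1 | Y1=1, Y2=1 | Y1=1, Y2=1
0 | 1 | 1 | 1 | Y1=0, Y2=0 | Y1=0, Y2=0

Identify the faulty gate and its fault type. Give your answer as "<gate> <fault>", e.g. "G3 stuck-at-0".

Fault-free values for test 1 (a=1, b=1, c=0, d=1): G0=1, G1=0, G2=1, G3=1, G4=0, giving Y1=0, Y2=0. Observed Y1=1, Y2=1.
Test 1: faults giving observed Y1=1, Y2=1 are {G0 stuck-at-0, G0 inverted output, G1 stuck-at-1, G1 inverted output}.
Test 2 (a=0, b=0, c=0, d=1): fault-free G0=0, G1=1, G2=0, G3=1, G4=1 → Y1=1, Y2=1; observed Y1=1, Y2=1. Eliminates G0 inverted output, G1 inverted output.
Test 3 (a=0, b=1, c=1, d=1): fault-free G0=0, G1=0, G2=1, G3=1, G4=0 → Y1=0, Y2=0; observed Y1=0, Y2=0. Eliminates G1 stuck-at-1.
Only G0 stuck-at-0 is consistent with every test.

G0 stuck-at-0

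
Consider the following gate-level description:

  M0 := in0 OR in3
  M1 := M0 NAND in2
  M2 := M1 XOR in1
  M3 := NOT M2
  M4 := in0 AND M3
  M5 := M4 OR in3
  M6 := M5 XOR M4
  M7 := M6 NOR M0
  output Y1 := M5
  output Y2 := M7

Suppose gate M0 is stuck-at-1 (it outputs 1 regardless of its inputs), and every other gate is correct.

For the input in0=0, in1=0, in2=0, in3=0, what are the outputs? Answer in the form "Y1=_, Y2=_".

Propagate with M0 forced: M0=1 [stuck-at-1], M1=1, M2=1, M3=0, M4=0, M5=0, M6=0, M7=0.
So the outputs are Y1=0, Y2=0. (Without the fault they would be Y1=0, Y2=1.)

Y1=0, Y2=0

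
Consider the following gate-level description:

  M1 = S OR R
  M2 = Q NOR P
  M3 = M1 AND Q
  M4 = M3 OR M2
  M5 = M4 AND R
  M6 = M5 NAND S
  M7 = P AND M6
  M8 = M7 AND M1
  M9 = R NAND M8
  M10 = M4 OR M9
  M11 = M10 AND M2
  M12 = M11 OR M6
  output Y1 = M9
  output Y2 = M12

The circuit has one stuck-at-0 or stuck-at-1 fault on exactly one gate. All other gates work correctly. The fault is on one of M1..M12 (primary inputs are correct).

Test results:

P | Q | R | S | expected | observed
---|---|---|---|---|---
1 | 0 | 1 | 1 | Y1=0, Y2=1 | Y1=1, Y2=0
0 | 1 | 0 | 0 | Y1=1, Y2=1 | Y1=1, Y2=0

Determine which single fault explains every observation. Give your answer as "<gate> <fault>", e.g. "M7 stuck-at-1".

M6 stuck-at-0

Fault-free values for test 1 (P=1, Q=0, R=1, S=1): M1=1, M2=0, M3=0, M4=0, M5=0, M6=1, M7=1, M8=1, M9=0, M10=0, M11=0, M12=1, giving Y1=0, Y2=1. Observed Y1=1, Y2=0.
Test 1: faults giving observed Y1=1, Y2=0 are {M3 stuck-at-1, M4 stuck-at-1, M5 stuck-at-1, M6 stuck-at-0}.
Test 2 (P=0, Q=1, R=0, S=0): fault-free M1=0, M2=0, M3=0, M4=0, M5=0, M6=1, M7=0, M8=0, M9=1, M10=1, M11=0, M12=1 → Y1=1, Y2=1; observed Y1=1, Y2=0. Eliminates M3 stuck-at-1, M4 stuck-at-1, M5 stuck-at-1.
Only M6 stuck-at-0 is consistent with every test.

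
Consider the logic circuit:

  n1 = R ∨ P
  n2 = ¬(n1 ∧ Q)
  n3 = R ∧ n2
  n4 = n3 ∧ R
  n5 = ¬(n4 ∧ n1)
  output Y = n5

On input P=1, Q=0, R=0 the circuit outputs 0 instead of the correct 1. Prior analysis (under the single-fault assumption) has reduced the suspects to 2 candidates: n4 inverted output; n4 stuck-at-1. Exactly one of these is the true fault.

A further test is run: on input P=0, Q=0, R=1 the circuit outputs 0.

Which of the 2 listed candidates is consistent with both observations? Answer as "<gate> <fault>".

Evaluate each candidate on input P=0, Q=0, R=1:
  n4 inverted output: n1=1, n2=1, n3=1, n4=0 [inverted output], n5=1 → 1 — eliminated
  n4 stuck-at-1: n1=1, n2=1, n3=1, n4=1 [stuck-at-1], n5=0 → 0 — matches
Only n4 stuck-at-1 reproduces the observed 0.

n4 stuck-at-1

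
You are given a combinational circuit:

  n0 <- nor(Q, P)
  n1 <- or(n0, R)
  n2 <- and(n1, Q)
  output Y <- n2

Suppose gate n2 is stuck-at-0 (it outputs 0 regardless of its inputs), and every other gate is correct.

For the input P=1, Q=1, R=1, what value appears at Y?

0

Propagate with n2 forced: n0=0, n1=1, n2=0 [stuck-at-0].
So Y = 0. (Without the fault it would be 1.)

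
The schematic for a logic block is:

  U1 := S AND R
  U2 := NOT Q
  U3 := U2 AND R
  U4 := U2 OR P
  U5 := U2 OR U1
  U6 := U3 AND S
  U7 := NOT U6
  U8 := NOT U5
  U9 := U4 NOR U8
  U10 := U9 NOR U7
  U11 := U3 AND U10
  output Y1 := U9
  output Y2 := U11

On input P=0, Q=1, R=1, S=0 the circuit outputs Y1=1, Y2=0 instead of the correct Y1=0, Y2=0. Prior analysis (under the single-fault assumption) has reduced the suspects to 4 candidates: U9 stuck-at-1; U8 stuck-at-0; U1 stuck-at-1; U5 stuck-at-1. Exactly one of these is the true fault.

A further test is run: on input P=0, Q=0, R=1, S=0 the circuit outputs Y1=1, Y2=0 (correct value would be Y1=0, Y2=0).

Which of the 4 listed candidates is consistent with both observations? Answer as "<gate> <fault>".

Evaluate each candidate on input P=0, Q=0, R=1, S=0:
  U9 stuck-at-1: U1=0, U2=1, U3=1, U4=1, U5=1, U6=0, U7=1, U8=0, U9=1 [stuck-at-1], U10=0, U11=0 → Y1=1, Y2=0 — matches
  U8 stuck-at-0: U1=0, U2=1, U3=1, U4=1, U5=1, U6=0, U7=1, U8=0 [stuck-at-0], U9=0, U10=0, U11=0 → Y1=0, Y2=0 — eliminated
  U1 stuck-at-1: U1=1 [stuck-at-1], U2=1, U3=1, U4=1, U5=1, U6=0, U7=1, U8=0, U9=0, U10=0, U11=0 → Y1=0, Y2=0 — eliminated
  U5 stuck-at-1: U1=0, U2=1, U3=1, U4=1, U5=1 [stuck-at-1], U6=0, U7=1, U8=0, U9=0, U10=0, U11=0 → Y1=0, Y2=0 — eliminated
Only U9 stuck-at-1 reproduces the observed Y1=1, Y2=0.

U9 stuck-at-1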